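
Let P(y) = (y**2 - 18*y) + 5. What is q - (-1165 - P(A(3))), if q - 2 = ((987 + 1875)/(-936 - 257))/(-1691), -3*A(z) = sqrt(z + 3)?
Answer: 7097091620/6052089 + 6*sqrt(6) ≈ 1187.4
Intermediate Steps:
A(z) = -sqrt(3 + z)/3 (A(z) = -sqrt(z + 3)/3 = -sqrt(3 + z)/3)
P(y) = 5 + y**2 - 18*y
q = 4037588/2017363 (q = 2 + ((987 + 1875)/(-936 - 257))/(-1691) = 2 + (2862/(-1193))*(-1/1691) = 2 + (2862*(-1/1193))*(-1/1691) = 2 - 2862/1193*(-1/1691) = 2 + 2862/2017363 = 4037588/2017363 ≈ 2.0014)
q - (-1165 - P(A(3))) = 4037588/2017363 - (-1165 - (5 + (-sqrt(3 + 3)/3)**2 - (-6)*sqrt(3 + 3))) = 4037588/2017363 - (-1165 - (5 + (-sqrt(6)/3)**2 - (-6)*sqrt(6))) = 4037588/2017363 - (-1165 - (5 + 2/3 + 6*sqrt(6))) = 4037588/2017363 - (-1165 - (17/3 + 6*sqrt(6))) = 4037588/2017363 - (-1165 + (-17/3 - 6*sqrt(6))) = 4037588/2017363 - (-3512/3 - 6*sqrt(6)) = 4037588/2017363 + (3512/3 + 6*sqrt(6)) = 7097091620/6052089 + 6*sqrt(6)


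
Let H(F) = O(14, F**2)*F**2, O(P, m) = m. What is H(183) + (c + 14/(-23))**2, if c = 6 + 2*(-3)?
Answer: 593280441205/529 ≈ 1.1215e+9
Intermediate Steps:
c = 0 (c = 6 - 6 = 0)
H(F) = F**4 (H(F) = F**2*F**2 = F**4)
H(183) + (c + 14/(-23))**2 = 183**4 + (0 + 14/(-23))**2 = 1121513121 + (0 + 14*(-1/23))**2 = 1121513121 + (0 - 14/23)**2 = 1121513121 + (-14/23)**2 = 1121513121 + 196/529 = 593280441205/529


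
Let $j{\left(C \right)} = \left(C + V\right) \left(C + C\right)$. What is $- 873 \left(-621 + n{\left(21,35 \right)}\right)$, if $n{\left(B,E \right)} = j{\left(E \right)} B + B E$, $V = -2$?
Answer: $-42448752$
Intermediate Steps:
$j{\left(C \right)} = 2 C \left(-2 + C\right)$ ($j{\left(C \right)} = \left(C - 2\right) \left(C + C\right) = \left(-2 + C\right) 2 C = 2 C \left(-2 + C\right)$)
$n{\left(B,E \right)} = B E + 2 B E \left(-2 + E\right)$ ($n{\left(B,E \right)} = 2 E \left(-2 + E\right) B + B E = 2 B E \left(-2 + E\right) + B E = B E + 2 B E \left(-2 + E\right)$)
$- 873 \left(-621 + n{\left(21,35 \right)}\right) = - 873 \left(-621 + 21 \cdot 35 \left(-3 + 2 \cdot 35\right)\right) = - 873 \left(-621 + 21 \cdot 35 \left(-3 + 70\right)\right) = - 873 \left(-621 + 21 \cdot 35 \cdot 67\right) = - 873 \left(-621 + 49245\right) = \left(-873\right) 48624 = -42448752$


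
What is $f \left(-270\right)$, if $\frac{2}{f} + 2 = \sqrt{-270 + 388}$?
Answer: $- \frac{180}{19} - \frac{90 \sqrt{118}}{19} \approx -60.929$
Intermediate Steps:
$f = \frac{2}{-2 + \sqrt{118}}$ ($f = \frac{2}{-2 + \sqrt{-270 + 388}} = \frac{2}{-2 + \sqrt{118}} \approx 0.22566$)
$f \left(-270\right) = \left(\frac{2}{57} + \frac{\sqrt{118}}{57}\right) \left(-270\right) = - \frac{180}{19} - \frac{90 \sqrt{118}}{19}$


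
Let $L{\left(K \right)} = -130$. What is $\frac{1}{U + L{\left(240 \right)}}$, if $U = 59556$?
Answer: $\frac{1}{59426} \approx 1.6828 \cdot 10^{-5}$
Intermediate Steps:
$\frac{1}{U + L{\left(240 \right)}} = \frac{1}{59556 - 130} = \frac{1}{59426}$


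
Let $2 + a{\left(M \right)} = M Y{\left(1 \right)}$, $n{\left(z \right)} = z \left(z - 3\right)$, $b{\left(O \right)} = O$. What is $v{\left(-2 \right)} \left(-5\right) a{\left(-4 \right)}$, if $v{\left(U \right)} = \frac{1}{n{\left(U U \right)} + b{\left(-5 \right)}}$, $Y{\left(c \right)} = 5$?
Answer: $-110$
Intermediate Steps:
$n{\left(z \right)} = z \left(-3 + z\right)$
$v{\left(U \right)} = \frac{1}{-5 + U^{2} \left(-3 + U^{2}\right)}$ ($v{\left(U \right)} = \frac{1}{U U \left(-3 + U U\right) - 5} = \frac{1}{U^{2} \left(-3 + U^{2}\right) - 5} = \frac{1}{-5 + U^{2} \left(-3 + U^{2}\right)}$)
$a{\left(M \right)} = -2 + 5 M$ ($a{\left(M \right)} = -2 + M 5 = -2 + 5 M$)
$v{\left(-2 \right)} \left(-5\right) a{\left(-4 \right)} = \frac{1}{-5 + \left(-2\right)^{2} \left(-3 + \left(-2\right)^{2}\right)} \left(-5\right) \left(-2 + 5 \left(-4\right)\right) = \frac{1}{-5 + 4 \left(-3 + 4\right)} \left(-5\right) \left(-2 - 20\right) = \frac{1}{-5 + 4 \cdot 1} \left(-5\right) \left(-22\right) = \frac{1}{-5 + 4} \left(-5\right) \left(-22\right) = \frac{1}{-1} \left(-5\right) \left(-22\right) = \left(-1\right) \left(-5\right) \left(-22\right) = 5 \left(-22\right) = -110$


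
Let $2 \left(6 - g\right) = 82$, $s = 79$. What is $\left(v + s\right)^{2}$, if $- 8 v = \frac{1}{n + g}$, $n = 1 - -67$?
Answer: $\frac{434931025}{69696} \approx 6240.4$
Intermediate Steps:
$n = 68$ ($n = 1 + 67 = 68$)
$g = -35$ ($g = 6 - 41 = -35$)
$v = - \frac{1}{264}$ ($v = - \frac{1}{8 \left(68 - 35\right)} = - \frac{1}{8 \cdot 33} = \left(- \frac{1}{8}\right) \frac{1}{33} = - \frac{1}{264} \approx -0.0037879$)
$\left(v + s\right)^{2} = \left(- \frac{1}{264} + 79\right)^{2} = \left(\frac{20855}{264}\right)^{2} = \frac{434931025}{69696}$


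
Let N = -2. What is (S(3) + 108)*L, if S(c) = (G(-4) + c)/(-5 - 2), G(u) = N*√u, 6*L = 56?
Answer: 1004 + 16*I/3 ≈ 1004.0 + 5.3333*I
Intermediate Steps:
L = 28/3 (L = (⅙)*56 = 28/3 ≈ 9.3333)
G(u) = -2*√u
S(c) = -c/7 + 4*I/7 (S(c) = (-4*I + c)/(-5 - 2) = (-4*I + c)/(-7) = (-4*I + c)*(-⅐) = (c - 4*I)*(-⅐) = -c/7 + 4*I/7)
(S(3) + 108)*L = ((-⅐*3 + 4*I/7) + 108)*(28/3) = ((-3/7 + 4*I/7) + 108)*(28/3) = (753/7 + 4*I/7)*(28/3) = 1004 + 16*I/3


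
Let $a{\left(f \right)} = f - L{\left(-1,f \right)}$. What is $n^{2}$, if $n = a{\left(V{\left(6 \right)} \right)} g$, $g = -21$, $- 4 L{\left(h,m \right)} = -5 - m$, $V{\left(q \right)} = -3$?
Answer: $\frac{21609}{4} \approx 5402.3$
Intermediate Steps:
$L{\left(h,m \right)} = \frac{5}{4} + \frac{m}{4}$ ($L{\left(h,m \right)} = - \frac{-5 - m}{4} = \frac{5}{4} + \frac{m}{4}$)
$a{\left(f \right)} = - \frac{5}{4} + \frac{3 f}{4}$ ($a{\left(f \right)} = f - \left(\frac{5}{4} + \frac{f}{4}\right) = - \frac{5}{4} + \frac{3 f}{4}$)
$n = \frac{147}{2}$ ($n = \left(- \frac{5}{4} + \frac{3}{4} \left(-3\right)\right) \left(-21\right) = \left(- \frac{5}{4} - \frac{9}{4}\right) \left(-21\right) = \left(- \frac{7}{2}\right) \left(-21\right) = \frac{147}{2} \approx 73.5$)
$n^{2} = \left(\frac{147}{2}\right)^{2} = \frac{21609}{4}$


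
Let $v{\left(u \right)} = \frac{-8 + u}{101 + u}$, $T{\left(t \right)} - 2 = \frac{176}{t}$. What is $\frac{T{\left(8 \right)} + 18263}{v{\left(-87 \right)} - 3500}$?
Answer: $- \frac{256018}{49095} \approx -5.2147$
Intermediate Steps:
$T{\left(t \right)} = 2 + \frac{176}{t}$
$v{\left(u \right)} = \frac{-8 + u}{101 + u}$
$\frac{T{\left(8 \right)} + 18263}{v{\left(-87 \right)} - 3500} = \frac{\left(2 + \frac{176}{8}\right) + 18263}{\frac{-8 - 87}{101 - 87} - 3500} = \frac{\left(2 + 176 \cdot \frac{1}{8}\right) + 18263}{\frac{1}{14} \left(-95\right) - 3500} = \frac{\left(2 + 22\right) + 18263}{\frac{1}{14} \left(-95\right) - 3500} = \frac{24 + 18263}{- \frac{95}{14} - 3500} = \frac{18287}{- \frac{49095}{14}} = 18287 \left(- \frac{14}{49095}\right) = - \frac{256018}{49095}$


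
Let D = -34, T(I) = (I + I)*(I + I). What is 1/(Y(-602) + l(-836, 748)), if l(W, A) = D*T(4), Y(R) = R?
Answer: -1/2778 ≈ -0.00035997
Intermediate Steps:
T(I) = 4*I² (T(I) = (2*I)*(2*I) = 4*I²)
l(W, A) = -2176 (l(W, A) = -136*4² = -136*16 = -34*64 = -2176)
1/(Y(-602) + l(-836, 748)) = 1/(-602 - 2176) = 1/(-2778) = -1/2778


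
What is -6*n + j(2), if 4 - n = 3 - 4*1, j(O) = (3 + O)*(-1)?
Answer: -35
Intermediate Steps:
j(O) = -3 - O
n = 5 (n = 4 - (3 - 4*1) = 4 - (3 - 4) = 4 - 1*(-1) = 4 + 1 = 5)
-6*n + j(2) = -6*5 + (-3 - 1*2) = -30 + (-3 - 2) = -30 - 5 = -35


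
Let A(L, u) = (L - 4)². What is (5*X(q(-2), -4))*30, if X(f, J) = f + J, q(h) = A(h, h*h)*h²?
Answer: 21000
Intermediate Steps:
A(L, u) = (-4 + L)²
q(h) = h²*(-4 + h)² (q(h) = (-4 + h)²*h² = h²*(-4 + h)²)
X(f, J) = J + f
(5*X(q(-2), -4))*30 = (5*(-4 + (-2)²*(-4 - 2)²))*30 = (5*(-4 + 4*(-6)²))*30 = (5*(-4 + 4*36))*30 = (5*(-4 + 144))*30 = (5*140)*30 = 700*30 = 21000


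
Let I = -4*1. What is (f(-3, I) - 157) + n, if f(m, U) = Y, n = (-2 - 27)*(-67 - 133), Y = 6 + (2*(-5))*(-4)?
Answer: 5689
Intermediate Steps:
I = -4
Y = 46 (Y = 6 - 10*(-4) = 6 + 40 = 46)
n = 5800 (n = -29*(-200) = 5800)
f(m, U) = 46
(f(-3, I) - 157) + n = (46 - 157) + 5800 = -111 + 5800 = 5689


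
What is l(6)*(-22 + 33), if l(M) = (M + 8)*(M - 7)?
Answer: -154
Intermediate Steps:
l(M) = (-7 + M)*(8 + M) (l(M) = (8 + M)*(-7 + M) = (-7 + M)*(8 + M))
l(6)*(-22 + 33) = (-56 + 6 + 6²)*(-22 + 33) = (-56 + 6 + 36)*11 = -14*11 = -154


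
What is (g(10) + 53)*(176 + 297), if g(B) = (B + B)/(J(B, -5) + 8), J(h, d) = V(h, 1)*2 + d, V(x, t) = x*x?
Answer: 5098467/203 ≈ 25116.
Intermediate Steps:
V(x, t) = x²
J(h, d) = d + 2*h² (J(h, d) = h²*2 + d = 2*h² + d = d + 2*h²)
g(B) = 2*B/(3 + 2*B²) (g(B) = (B + B)/((-5 + 2*B²) + 8) = (2*B)/(3 + 2*B²) = 2*B/(3 + 2*B²))
(g(10) + 53)*(176 + 297) = (2*10/(3 + 2*10²) + 53)*(176 + 297) = (2*10/(3 + 2*100) + 53)*473 = (2*10/(3 + 200) + 53)*473 = (2*10/203 + 53)*473 = (2*10*(1/203) + 53)*473 = (20/203 + 53)*473 = (10779/203)*473 = 5098467/203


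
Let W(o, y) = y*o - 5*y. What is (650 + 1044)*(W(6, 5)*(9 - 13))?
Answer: -33880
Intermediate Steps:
W(o, y) = -5*y + o*y (W(o, y) = o*y - 5*y = -5*y + o*y)
(650 + 1044)*(W(6, 5)*(9 - 13)) = (650 + 1044)*((5*(-5 + 6))*(9 - 13)) = 1694*((5*1)*(-4)) = 1694*(5*(-4)) = 1694*(-20) = -33880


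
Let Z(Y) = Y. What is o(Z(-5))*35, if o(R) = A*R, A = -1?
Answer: 175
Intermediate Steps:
o(R) = -R
o(Z(-5))*35 = -1*(-5)*35 = 5*35 = 175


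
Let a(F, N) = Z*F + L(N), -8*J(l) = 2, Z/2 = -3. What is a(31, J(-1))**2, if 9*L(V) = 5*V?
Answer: 44903401/1296 ≈ 34648.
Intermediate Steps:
L(V) = 5*V/9 (L(V) = (5*V)/9 = 5*V/9)
Z = -6 (Z = 2*(-3) = -6)
J(l) = -1/4 (J(l) = -1/8*2 = -1/4)
a(F, N) = -6*F + 5*N/9
a(31, J(-1))**2 = (-6*31 + (5/9)*(-1/4))**2 = (-186 - 5/36)**2 = (-6701/36)**2 = 44903401/1296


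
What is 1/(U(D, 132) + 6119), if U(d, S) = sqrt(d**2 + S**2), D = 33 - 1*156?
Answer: 6119/37409608 - 3*sqrt(3617)/37409608 ≈ 0.00015874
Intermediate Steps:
D = -123 (D = 33 - 156 = -123)
U(d, S) = sqrt(S**2 + d**2)
1/(U(D, 132) + 6119) = 1/(sqrt(132**2 + (-123)**2) + 6119) = 1/(sqrt(17424 + 15129) + 6119) = 1/(sqrt(32553) + 6119) = 1/(3*sqrt(3617) + 6119) = 1/(6119 + 3*sqrt(3617))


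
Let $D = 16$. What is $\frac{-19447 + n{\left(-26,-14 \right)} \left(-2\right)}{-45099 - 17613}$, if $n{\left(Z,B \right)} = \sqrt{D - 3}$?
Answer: $\frac{19447}{62712} + \frac{\sqrt{13}}{31356} \approx 0.31021$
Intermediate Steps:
$n{\left(Z,B \right)} = \sqrt{13}$ ($n{\left(Z,B \right)} = \sqrt{16 - 3} = \sqrt{13}$)
$\frac{-19447 + n{\left(-26,-14 \right)} \left(-2\right)}{-45099 - 17613} = \frac{-19447 + \sqrt{13} \left(-2\right)}{-45099 - 17613} = \frac{-19447 - 2 \sqrt{13}}{-62712} = \left(-19447 - 2 \sqrt{13}\right) \left(- \frac{1}{62712}\right) = \frac{19447}{62712} + \frac{\sqrt{13}}{31356}$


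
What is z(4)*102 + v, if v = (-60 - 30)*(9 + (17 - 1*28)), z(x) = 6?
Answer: 792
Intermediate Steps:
v = 180 (v = -90*(9 + (17 - 28)) = -90*(9 - 11) = -90*(-2) = 180)
z(4)*102 + v = 6*102 + 180 = 612 + 180 = 792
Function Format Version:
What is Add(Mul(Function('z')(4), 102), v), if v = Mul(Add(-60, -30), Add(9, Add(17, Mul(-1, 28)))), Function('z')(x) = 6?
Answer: 792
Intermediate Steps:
v = 180 (v = Mul(-90, Add(9, Add(17, -28))) = Mul(-90, Add(9, -11)) = Mul(-90, -2) = 180)
Add(Mul(Function('z')(4), 102), v) = Add(Mul(6, 102), 180) = Add(612, 180) = 792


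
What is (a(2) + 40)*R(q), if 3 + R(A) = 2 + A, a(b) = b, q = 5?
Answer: 168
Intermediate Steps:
R(A) = -1 + A (R(A) = -3 + (2 + A) = -1 + A)
(a(2) + 40)*R(q) = (2 + 40)*(-1 + 5) = 42*4 = 168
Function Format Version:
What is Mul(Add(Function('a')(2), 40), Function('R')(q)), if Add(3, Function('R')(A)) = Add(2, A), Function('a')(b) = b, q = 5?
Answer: 168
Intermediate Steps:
Function('R')(A) = Add(-1, A) (Function('R')(A) = Add(-3, Add(2, A)) = Add(-1, A))
Mul(Add(Function('a')(2), 40), Function('R')(q)) = Mul(Add(2, 40), Add(-1, 5)) = Mul(42, 4) = 168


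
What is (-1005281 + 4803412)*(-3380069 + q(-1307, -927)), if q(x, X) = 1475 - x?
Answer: -12827378450597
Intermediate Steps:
(-1005281 + 4803412)*(-3380069 + q(-1307, -927)) = (-1005281 + 4803412)*(-3380069 + (1475 - 1*(-1307))) = 3798131*(-3380069 + (1475 + 1307)) = 3798131*(-3380069 + 2782) = 3798131*(-3377287) = -12827378450597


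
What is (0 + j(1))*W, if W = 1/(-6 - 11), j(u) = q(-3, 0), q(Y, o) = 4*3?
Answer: -12/17 ≈ -0.70588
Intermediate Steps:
q(Y, o) = 12
j(u) = 12
W = -1/17 (W = 1/(-17) = -1/17 ≈ -0.058824)
(0 + j(1))*W = (0 + 12)*(-1/17) = 12*(-1/17) = -12/17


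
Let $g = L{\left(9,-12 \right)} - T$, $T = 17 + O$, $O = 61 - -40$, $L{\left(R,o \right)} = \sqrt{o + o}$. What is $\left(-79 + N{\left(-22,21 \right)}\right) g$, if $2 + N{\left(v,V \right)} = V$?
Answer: $7080 - 120 i \sqrt{6} \approx 7080.0 - 293.94 i$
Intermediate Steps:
$L{\left(R,o \right)} = \sqrt{2} \sqrt{o}$ ($L{\left(R,o \right)} = \sqrt{2 o} = \sqrt{2} \sqrt{o}$)
$N{\left(v,V \right)} = -2 + V$
$O = 101$ ($O = 61 + 40 = 101$)
$T = 118$ ($T = 17 + 101 = 118$)
$g = -118 + 2 i \sqrt{6}$ ($g = \sqrt{2} \sqrt{-12} - 118 = \sqrt{2} \cdot 2 i \sqrt{3} - 118 = 2 i \sqrt{6} - 118 = -118 + 2 i \sqrt{6} \approx -118.0 + 4.899 i$)
$\left(-79 + N{\left(-22,21 \right)}\right) g = \left(-79 + \left(-2 + 21\right)\right) \left(-118 + 2 i \sqrt{6}\right) = \left(-79 + 19\right) \left(-118 + 2 i \sqrt{6}\right) = - 60 \left(-118 + 2 i \sqrt{6}\right) = 7080 - 120 i \sqrt{6}$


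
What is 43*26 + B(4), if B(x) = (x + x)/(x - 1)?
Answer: 3362/3 ≈ 1120.7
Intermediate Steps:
B(x) = 2*x/(-1 + x) (B(x) = (2*x)/(-1 + x) = 2*x/(-1 + x))
43*26 + B(4) = 43*26 + 2*4/(-1 + 4) = 1118 + 2*4/3 = 1118 + 2*4*(⅓) = 1118 + 8/3 = 3362/3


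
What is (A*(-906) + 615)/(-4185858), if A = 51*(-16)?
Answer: -246637/1395286 ≈ -0.17676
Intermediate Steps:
A = -816
(A*(-906) + 615)/(-4185858) = (-816*(-906) + 615)/(-4185858) = (739296 + 615)*(-1/4185858) = 739911*(-1/4185858) = -246637/1395286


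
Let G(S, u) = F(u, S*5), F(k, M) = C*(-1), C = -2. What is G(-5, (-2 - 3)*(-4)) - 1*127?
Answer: -125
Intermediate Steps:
F(k, M) = 2 (F(k, M) = -2*(-1) = 2)
G(S, u) = 2
G(-5, (-2 - 3)*(-4)) - 1*127 = 2 - 1*127 = 2 - 127 = -125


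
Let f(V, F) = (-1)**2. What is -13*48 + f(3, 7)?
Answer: -623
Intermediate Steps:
f(V, F) = 1
-13*48 + f(3, 7) = -13*48 + 1 = -624 + 1 = -623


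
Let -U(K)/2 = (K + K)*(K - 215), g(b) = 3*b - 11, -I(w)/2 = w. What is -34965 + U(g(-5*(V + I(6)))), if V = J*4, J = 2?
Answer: -2429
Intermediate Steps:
V = 8 (V = 2*4 = 8)
I(w) = -2*w
g(b) = -11 + 3*b
U(K) = -4*K*(-215 + K) (U(K) = -2*(K + K)*(K - 215) = -2*2*K*(-215 + K) = -4*K*(-215 + K))
-34965 + U(g(-5*(V + I(6)))) = -34965 + 4*(-11 + 3*(-5*(8 - 2*6)))*(215 - (-11 + 3*(-5*(8 - 2*6)))) = -34965 + 4*(-11 + 3*(-5*(8 - 12)))*(215 - (-11 + 3*(-5*(8 - 12)))) = -34965 + 4*(-11 + 3*(-5*(-4)))*(215 - (-11 + 3*(-5*(-4)))) = -34965 + 4*(-11 + 3*20)*(215 - (-11 + 3*20)) = -34965 + 4*(-11 + 60)*(215 - (-11 + 60)) = -34965 + 4*49*(215 - 1*49) = -34965 + 4*49*(215 - 49) = -34965 + 4*49*166 = -34965 + 32536 = -2429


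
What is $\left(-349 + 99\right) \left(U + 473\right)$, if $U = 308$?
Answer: $-195250$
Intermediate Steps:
$\left(-349 + 99\right) \left(U + 473\right) = \left(-349 + 99\right) \left(308 + 473\right) = \left(-250\right) 781 = -195250$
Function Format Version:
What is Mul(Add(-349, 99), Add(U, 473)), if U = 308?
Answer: -195250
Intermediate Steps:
Mul(Add(-349, 99), Add(U, 473)) = Mul(Add(-349, 99), Add(308, 473)) = Mul(-250, 781) = -195250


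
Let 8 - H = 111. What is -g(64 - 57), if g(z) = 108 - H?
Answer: -211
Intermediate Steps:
H = -103 (H = 8 - 1*111 = 8 - 111 = -103)
g(z) = 211 (g(z) = 108 - 1*(-103) = 108 + 103 = 211)
-g(64 - 57) = -1*211 = -211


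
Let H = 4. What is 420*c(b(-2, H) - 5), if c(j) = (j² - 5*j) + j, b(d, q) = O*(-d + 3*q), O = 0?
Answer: 18900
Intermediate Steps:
b(d, q) = 0 (b(d, q) = 0*(-d + 3*q) = 0)
c(j) = j² - 4*j
420*c(b(-2, H) - 5) = 420*((0 - 5)*(-4 + (0 - 5))) = 420*(-5*(-4 - 5)) = 420*(-5*(-9)) = 420*45 = 18900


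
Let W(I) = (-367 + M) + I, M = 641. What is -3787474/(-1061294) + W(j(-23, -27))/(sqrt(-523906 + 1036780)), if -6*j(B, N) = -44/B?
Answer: 1893737/530647 + 9442*sqrt(56986)/5898051 ≈ 3.9509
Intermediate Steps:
j(B, N) = 22/(3*B) (j(B, N) = -(-22)/(3*B) = 22/(3*B))
W(I) = 274 + I (W(I) = (-367 + 641) + I = 274 + I)
-3787474/(-1061294) + W(j(-23, -27))/(sqrt(-523906 + 1036780)) = -3787474/(-1061294) + (274 + (22/3)/(-23))/(sqrt(-523906 + 1036780)) = -3787474*(-1/1061294) + (274 + (22/3)*(-1/23))/(sqrt(512874)) = 1893737/530647 + (274 - 22/69)/((3*sqrt(56986))) = 1893737/530647 + 18884*(sqrt(56986)/170958)/69 = 1893737/530647 + 9442*sqrt(56986)/5898051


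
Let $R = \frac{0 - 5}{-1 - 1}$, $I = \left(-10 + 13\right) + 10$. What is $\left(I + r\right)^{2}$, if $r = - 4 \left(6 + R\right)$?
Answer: $441$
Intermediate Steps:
$I = 13$ ($I = 3 + 10 = 13$)
$R = \frac{5}{2}$ ($R = \frac{1}{-2} \left(-5\right) = \left(- \frac{1}{2}\right) \left(-5\right) = \frac{5}{2} \approx 2.5$)
$r = -34$ ($r = - 4 \left(6 + \frac{5}{2}\right) = \left(-4\right) \frac{17}{2} = -34$)
$\left(I + r\right)^{2} = \left(13 - 34\right)^{2} = \left(-21\right)^{2} = 441$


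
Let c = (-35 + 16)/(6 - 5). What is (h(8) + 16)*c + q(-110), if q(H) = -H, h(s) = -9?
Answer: -23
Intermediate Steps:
c = -19 (c = -19/1 = -19*1 = -19)
(h(8) + 16)*c + q(-110) = (-9 + 16)*(-19) - 1*(-110) = 7*(-19) + 110 = -133 + 110 = -23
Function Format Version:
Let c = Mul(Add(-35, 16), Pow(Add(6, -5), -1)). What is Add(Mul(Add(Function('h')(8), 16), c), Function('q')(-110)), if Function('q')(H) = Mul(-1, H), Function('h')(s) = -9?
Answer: -23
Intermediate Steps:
c = -19 (c = Mul(-19, Pow(1, -1)) = Mul(-19, 1) = -19)
Add(Mul(Add(Function('h')(8), 16), c), Function('q')(-110)) = Add(Mul(Add(-9, 16), -19), Mul(-1, -110)) = Add(Mul(7, -19), 110) = Add(-133, 110) = -23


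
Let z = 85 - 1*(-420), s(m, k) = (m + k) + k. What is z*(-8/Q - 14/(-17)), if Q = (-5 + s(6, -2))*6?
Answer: 97970/153 ≈ 640.33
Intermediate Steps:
s(m, k) = m + 2*k (s(m, k) = (k + m) + k = m + 2*k)
Q = -18 (Q = (-5 + (6 + 2*(-2)))*6 = (-5 + (6 - 4))*6 = (-5 + 2)*6 = -3*6 = -18)
z = 505 (z = 85 + 420 = 505)
z*(-8/Q - 14/(-17)) = 505*(-8/(-18) - 14/(-17)) = 505*(-8*(-1/18) - 14*(-1/17)) = 505*(4/9 + 14/17) = 505*(194/153) = 97970/153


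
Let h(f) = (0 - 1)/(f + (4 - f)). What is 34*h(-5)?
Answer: -17/2 ≈ -8.5000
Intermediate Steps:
h(f) = -¼ (h(f) = -1/4 = -1*¼ = -¼)
34*h(-5) = 34*(-¼) = -17/2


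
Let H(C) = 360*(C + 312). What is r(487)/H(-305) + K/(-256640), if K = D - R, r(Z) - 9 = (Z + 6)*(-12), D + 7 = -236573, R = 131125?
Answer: -4911299/5389440 ≈ -0.91128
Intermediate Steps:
D = -236580 (D = -7 - 236573 = -236580)
r(Z) = -63 - 12*Z (r(Z) = 9 + (Z + 6)*(-12) = 9 + (6 + Z)*(-12) = 9 + (-72 - 12*Z) = -63 - 12*Z)
H(C) = 112320 + 360*C (H(C) = 360*(312 + C) = 112320 + 360*C)
K = -367705 (K = -236580 - 1*131125 = -236580 - 131125 = -367705)
r(487)/H(-305) + K/(-256640) = (-63 - 12*487)/(112320 + 360*(-305)) - 367705/(-256640) = (-63 - 5844)/(112320 - 109800) - 367705*(-1/256640) = -5907/2520 + 73541/51328 = -5907*1/2520 + 73541/51328 = -1969/840 + 73541/51328 = -4911299/5389440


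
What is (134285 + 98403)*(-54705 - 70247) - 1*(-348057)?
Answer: -29074482919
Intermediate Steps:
(134285 + 98403)*(-54705 - 70247) - 1*(-348057) = 232688*(-124952) + 348057 = -29074830976 + 348057 = -29074482919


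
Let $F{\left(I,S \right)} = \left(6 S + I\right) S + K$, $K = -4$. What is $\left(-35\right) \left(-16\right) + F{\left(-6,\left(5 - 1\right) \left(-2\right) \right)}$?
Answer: $988$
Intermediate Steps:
$F{\left(I,S \right)} = -4 + S \left(I + 6 S\right)$ ($F{\left(I,S \right)} = \left(6 S + I\right) S - 4 = \left(I + 6 S\right) S - 4 = S \left(I + 6 S\right) - 4 = -4 + S \left(I + 6 S\right)$)
$\left(-35\right) \left(-16\right) + F{\left(-6,\left(5 - 1\right) \left(-2\right) \right)} = \left(-35\right) \left(-16\right) - \left(4 - 6 \cdot 4 \left(5 - 1\right)^{2} + 6 \left(5 - 1\right) \left(-2\right)\right) = 560 - \left(4 - 384 + 6 \cdot 4 \left(-2\right)\right) = 560 - \left(-44 - 384\right) = 560 + \left(-4 + 6 \cdot 64 + 48\right) = 560 + \left(-4 + 384 + 48\right) = 560 + 428 = 988$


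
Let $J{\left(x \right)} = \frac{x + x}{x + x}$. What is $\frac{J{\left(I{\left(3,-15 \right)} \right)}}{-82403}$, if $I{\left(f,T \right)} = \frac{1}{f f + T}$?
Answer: $- \frac{1}{82403} \approx -1.2135 \cdot 10^{-5}$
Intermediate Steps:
$I{\left(f,T \right)} = \frac{1}{T + f^{2}}$ ($I{\left(f,T \right)} = \frac{1}{f^{2} + T} = \frac{1}{T + f^{2}}$)
$J{\left(x \right)} = 1$ ($J{\left(x \right)} = \frac{2 x}{2 x} = 2 x \frac{1}{2 x} = 1$)
$\frac{J{\left(I{\left(3,-15 \right)} \right)}}{-82403} = 1 \frac{1}{-82403} = 1 \left(- \frac{1}{82403}\right) = - \frac{1}{82403}$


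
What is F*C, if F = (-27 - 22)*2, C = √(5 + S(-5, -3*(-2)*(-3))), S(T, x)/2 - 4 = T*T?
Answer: -294*√7 ≈ -777.85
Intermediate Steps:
S(T, x) = 8 + 2*T² (S(T, x) = 8 + 2*(T*T) = 8 + 2*T²)
C = 3*√7 (C = √(5 + (8 + 2*(-5)²)) = √(5 + (8 + 2*25)) = √(5 + (8 + 50)) = √(5 + 58) = √63 = 3*√7 ≈ 7.9373)
F = -98 (F = -49*2 = -98)
F*C = -294*√7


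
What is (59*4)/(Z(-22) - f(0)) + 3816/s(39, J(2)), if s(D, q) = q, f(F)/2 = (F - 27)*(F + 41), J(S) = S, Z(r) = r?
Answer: 1045643/548 ≈ 1908.1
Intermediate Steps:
f(F) = 2*(-27 + F)*(41 + F) (f(F) = 2*((F - 27)*(F + 41)) = 2*((-27 + F)*(41 + F)) = 2*(-27 + F)*(41 + F))
(59*4)/(Z(-22) - f(0)) + 3816/s(39, J(2)) = (59*4)/(-22 - (-2214 + 2*0² + 28*0)) + 3816/2 = 236/(-22 - (-2214 + 2*0 + 0)) + 3816*(½) = 236/(-22 - (-2214 + 0 + 0)) + 1908 = 236/(-22 - 1*(-2214)) + 1908 = 236/(-22 + 2214) + 1908 = 236/2192 + 1908 = 236*(1/2192) + 1908 = 59/548 + 1908 = 1045643/548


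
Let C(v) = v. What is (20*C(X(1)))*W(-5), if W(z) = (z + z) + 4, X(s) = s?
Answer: -120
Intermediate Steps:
W(z) = 4 + 2*z (W(z) = 2*z + 4 = 4 + 2*z)
(20*C(X(1)))*W(-5) = (20*1)*(4 + 2*(-5)) = 20*(4 - 10) = 20*(-6) = -120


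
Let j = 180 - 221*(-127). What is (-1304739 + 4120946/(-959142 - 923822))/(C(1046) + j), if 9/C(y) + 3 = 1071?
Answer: -218653481173438/4733740897835 ≈ -46.190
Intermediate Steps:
C(y) = 3/356 (C(y) = 9/(-3 + 1071) = 9/1068 = 9*(1/1068) = 3/356)
j = 28247 (j = 180 + 28067 = 28247)
(-1304739 + 4120946/(-959142 - 923822))/(C(1046) + j) = (-1304739 + 4120946/(-959142 - 923822))/(3/356 + 28247) = (-1304739 + 4120946/(-1882964))/(10055935/356) = (-1304739 + 4120946*(-1/1882964))*(356/10055935) = (-1304739 - 2060473/941482)*(356/10055935) = -1228390343671/941482*356/10055935 = -218653481173438/4733740897835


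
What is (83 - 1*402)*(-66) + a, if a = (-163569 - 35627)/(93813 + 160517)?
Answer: 2677232312/127165 ≈ 21053.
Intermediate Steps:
a = -99598/127165 (a = -199196/254330 = -199196*1/254330 = -99598/127165 ≈ -0.78322)
(83 - 1*402)*(-66) + a = (83 - 1*402)*(-66) - 99598/127165 = (83 - 402)*(-66) - 99598/127165 = -319*(-66) - 99598/127165 = 21054 - 99598/127165 = 2677232312/127165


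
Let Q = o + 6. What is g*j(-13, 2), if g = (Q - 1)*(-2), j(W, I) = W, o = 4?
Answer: 234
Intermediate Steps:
Q = 10 (Q = 4 + 6 = 10)
g = -18 (g = (10 - 1)*(-2) = 9*(-2) = -18)
g*j(-13, 2) = -18*(-13) = 234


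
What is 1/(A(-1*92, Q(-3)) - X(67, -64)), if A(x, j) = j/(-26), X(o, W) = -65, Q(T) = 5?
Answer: 26/1685 ≈ 0.015430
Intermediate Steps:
A(x, j) = -j/26 (A(x, j) = j*(-1/26) = -j/26)
1/(A(-1*92, Q(-3)) - X(67, -64)) = 1/(-1/26*5 - 1*(-65)) = 1/(-5/26 + 65) = 1/(1685/26) = 26/1685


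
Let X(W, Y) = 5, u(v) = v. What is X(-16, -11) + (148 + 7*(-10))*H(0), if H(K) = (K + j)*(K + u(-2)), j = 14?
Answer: -2179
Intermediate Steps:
H(K) = (-2 + K)*(14 + K) (H(K) = (K + 14)*(K - 2) = (14 + K)*(-2 + K) = (-2 + K)*(14 + K))
X(-16, -11) + (148 + 7*(-10))*H(0) = 5 + (148 + 7*(-10))*(-28 + 0² + 12*0) = 5 + (148 - 70)*(-28 + 0 + 0) = 5 + 78*(-28) = 5 - 2184 = -2179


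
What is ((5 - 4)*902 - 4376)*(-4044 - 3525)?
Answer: 26294706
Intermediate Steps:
((5 - 4)*902 - 4376)*(-4044 - 3525) = (1*902 - 4376)*(-7569) = (902 - 4376)*(-7569) = -3474*(-7569) = 26294706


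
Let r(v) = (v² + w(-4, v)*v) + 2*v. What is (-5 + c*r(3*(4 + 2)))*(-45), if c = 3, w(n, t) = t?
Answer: -92115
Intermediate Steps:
r(v) = 2*v + 2*v² (r(v) = (v² + v*v) + 2*v = (v² + v²) + 2*v = 2*v² + 2*v = 2*v + 2*v²)
(-5 + c*r(3*(4 + 2)))*(-45) = (-5 + 3*(2*(3*(4 + 2))*(1 + 3*(4 + 2))))*(-45) = (-5 + 3*(2*(3*6)*(1 + 3*6)))*(-45) = (-5 + 3*(2*18*(1 + 18)))*(-45) = (-5 + 3*(2*18*19))*(-45) = (-5 + 3*684)*(-45) = (-5 + 2052)*(-45) = 2047*(-45) = -92115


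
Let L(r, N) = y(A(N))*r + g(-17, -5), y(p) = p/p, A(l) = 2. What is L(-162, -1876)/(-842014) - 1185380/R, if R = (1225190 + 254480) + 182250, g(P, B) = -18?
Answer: -24945185243/34983997672 ≈ -0.71305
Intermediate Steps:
y(p) = 1
L(r, N) = -18 + r (L(r, N) = 1*r - 18 = r - 18 = -18 + r)
R = 1661920 (R = 1479670 + 182250 = 1661920)
L(-162, -1876)/(-842014) - 1185380/R = (-18 - 162)/(-842014) - 1185380/1661920 = -180*(-1/842014) - 1185380*1/1661920 = 90/421007 - 59269/83096 = -24945185243/34983997672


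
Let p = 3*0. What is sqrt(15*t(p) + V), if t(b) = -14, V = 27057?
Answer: 3*sqrt(2983) ≈ 163.85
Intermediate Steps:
p = 0
sqrt(15*t(p) + V) = sqrt(15*(-14) + 27057) = sqrt(-210 + 27057) = sqrt(26847) = 3*sqrt(2983)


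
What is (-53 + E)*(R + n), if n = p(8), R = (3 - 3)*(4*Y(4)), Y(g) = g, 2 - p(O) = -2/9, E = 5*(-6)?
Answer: -1660/9 ≈ -184.44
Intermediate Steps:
E = -30
p(O) = 20/9 (p(O) = 2 - (-2)/9 = 2 - 1*(-2/9) = 2 + 2/9 = 20/9)
R = 0 (R = (3 - 3)*(4*4) = 0*16 = 0)
n = 20/9 ≈ 2.2222
(-53 + E)*(R + n) = (-53 - 30)*(0 + 20/9) = -83*20/9 = -1660/9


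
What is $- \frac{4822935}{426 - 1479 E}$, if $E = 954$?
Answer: $\frac{321529}{94036} \approx 3.4192$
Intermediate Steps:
$- \frac{4822935}{426 - 1479 E} = - \frac{4822935}{426 - 1410966} = - \frac{4822935}{-1410540} = \left(-4822935\right) \left(- \frac{1}{1410540}\right) = \frac{321529}{94036}$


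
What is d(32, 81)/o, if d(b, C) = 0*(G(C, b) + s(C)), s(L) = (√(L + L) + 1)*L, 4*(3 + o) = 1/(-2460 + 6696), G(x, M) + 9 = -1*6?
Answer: 0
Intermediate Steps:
G(x, M) = -15 (G(x, M) = -9 - 1*6 = -9 - 6 = -15)
o = -50831/16944 (o = -3 + 1/(4*(-2460 + 6696)) = -3 + (¼)/4236 = -3 + (¼)*(1/4236) = -3 + 1/16944 = -50831/16944 ≈ -2.9999)
s(L) = L*(1 + √2*√L) (s(L) = (√(2*L) + 1)*L = (√2*√L + 1)*L = (1 + √2*√L)*L = L*(1 + √2*√L))
d(b, C) = 0 (d(b, C) = 0*(-15 + (C + √2*C^(3/2))) = 0*(-15 + C + √2*C^(3/2)) = 0)
d(32, 81)/o = 0/(-50831/16944) = 0*(-16944/50831) = 0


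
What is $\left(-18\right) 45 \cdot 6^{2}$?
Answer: $-29160$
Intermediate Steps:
$\left(-18\right) 45 \cdot 6^{2} = \left(-810\right) 36 = -29160$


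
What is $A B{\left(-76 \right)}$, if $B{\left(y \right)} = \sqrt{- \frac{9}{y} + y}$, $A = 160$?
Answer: $\frac{80 i \sqrt{109573}}{19} \approx 1393.8 i$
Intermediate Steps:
$B{\left(y \right)} = \sqrt{y - \frac{9}{y}}$
$A B{\left(-76 \right)} = 160 \sqrt{-76 - \frac{9}{-76}} = 160 \sqrt{-76 - - \frac{9}{76}} = 160 \sqrt{-76 + \frac{9}{76}} = 160 \sqrt{- \frac{5767}{76}} = 160 \frac{i \sqrt{109573}}{38} = \frac{80 i \sqrt{109573}}{19}$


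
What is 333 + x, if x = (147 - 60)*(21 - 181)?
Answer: -13587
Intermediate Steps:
x = -13920 (x = 87*(-160) = -13920)
333 + x = 333 - 13920 = -13587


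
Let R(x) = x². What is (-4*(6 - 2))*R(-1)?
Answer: -16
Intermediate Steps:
(-4*(6 - 2))*R(-1) = -4*(6 - 2)*(-1)² = -4*4*1 = -16*1 = -16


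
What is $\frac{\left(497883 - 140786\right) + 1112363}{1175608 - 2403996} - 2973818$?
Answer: $- \frac{48065839669}{16163} \approx -2.9738 \cdot 10^{6}$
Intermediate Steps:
$\frac{\left(497883 - 140786\right) + 1112363}{1175608 - 2403996} - 2973818 = \frac{\left(497883 - 140786\right) + 1112363}{-1228388} - 2973818 = \left(357097 + 1112363\right) \left(- \frac{1}{1228388}\right) - 2973818 = 1469460 \left(- \frac{1}{1228388}\right) - 2973818 = - \frac{19335}{16163} - 2973818 = - \frac{48065839669}{16163}$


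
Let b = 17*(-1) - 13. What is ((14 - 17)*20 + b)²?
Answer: 8100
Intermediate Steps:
b = -30 (b = -17 - 13 = -30)
((14 - 17)*20 + b)² = ((14 - 17)*20 - 30)² = (-3*20 - 30)² = (-60 - 30)² = (-90)² = 8100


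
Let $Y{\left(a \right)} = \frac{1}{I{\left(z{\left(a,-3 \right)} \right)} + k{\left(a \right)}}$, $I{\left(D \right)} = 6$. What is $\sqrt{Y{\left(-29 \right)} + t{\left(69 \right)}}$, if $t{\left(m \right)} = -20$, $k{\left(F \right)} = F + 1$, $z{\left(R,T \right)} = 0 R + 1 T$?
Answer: $\frac{21 i \sqrt{22}}{22} \approx 4.4772 i$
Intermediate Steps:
$z{\left(R,T \right)} = T$ ($z{\left(R,T \right)} = 0 + T = T$)
$k{\left(F \right)} = 1 + F$
$Y{\left(a \right)} = \frac{1}{7 + a}$ ($Y{\left(a \right)} = \frac{1}{6 + \left(1 + a\right)} = \frac{1}{7 + a}$)
$\sqrt{Y{\left(-29 \right)} + t{\left(69 \right)}} = \sqrt{\frac{1}{7 - 29} - 20} = \sqrt{\frac{1}{-22} - 20} = \sqrt{- \frac{1}{22} - 20} = \sqrt{- \frac{441}{22}} = \frac{21 i \sqrt{22}}{22}$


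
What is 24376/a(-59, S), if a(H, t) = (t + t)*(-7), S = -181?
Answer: 12188/1267 ≈ 9.6196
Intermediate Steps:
a(H, t) = -14*t (a(H, t) = (2*t)*(-7) = -14*t)
24376/a(-59, S) = 24376/((-14*(-181))) = 24376/2534 = 24376*(1/2534) = 12188/1267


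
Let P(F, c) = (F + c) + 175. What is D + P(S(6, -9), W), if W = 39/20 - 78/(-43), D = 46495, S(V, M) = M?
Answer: 40131697/860 ≈ 46665.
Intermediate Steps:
W = 3237/860 (W = 39*(1/20) - 78*(-1/43) = 39/20 + 78/43 = 3237/860 ≈ 3.7640)
P(F, c) = 175 + F + c
D + P(S(6, -9), W) = 46495 + (175 - 9 + 3237/860) = 46495 + 145997/860 = 40131697/860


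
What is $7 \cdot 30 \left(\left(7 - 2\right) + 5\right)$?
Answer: $2100$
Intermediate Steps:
$7 \cdot 30 \left(\left(7 - 2\right) + 5\right) = 210 \left(5 + 5\right) = 210 \cdot 10 = 2100$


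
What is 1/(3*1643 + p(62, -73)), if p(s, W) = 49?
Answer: 1/4978 ≈ 0.00020088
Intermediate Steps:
1/(3*1643 + p(62, -73)) = 1/(3*1643 + 49) = 1/(4929 + 49) = 1/4978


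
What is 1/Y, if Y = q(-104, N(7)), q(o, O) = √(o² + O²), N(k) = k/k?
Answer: √10817/10817 ≈ 0.0096149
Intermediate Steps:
N(k) = 1
q(o, O) = √(O² + o²)
Y = √10817 (Y = √(1² + (-104)²) = √(1 + 10816) = √10817 ≈ 104.00)
1/Y = 1/(√10817) = √10817/10817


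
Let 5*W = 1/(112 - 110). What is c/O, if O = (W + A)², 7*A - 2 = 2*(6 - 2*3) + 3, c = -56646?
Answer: -30840600/361 ≈ -85431.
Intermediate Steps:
W = ⅒ (W = 1/(5*(112 - 110)) = (⅕)/2 = (⅕)*(½) = ⅒ ≈ 0.10000)
A = 5/7 (A = 2/7 + (2*(6 - 2*3) + 3)/7 = 2/7 + (2*(6 - 6) + 3)/7 = 2/7 + (2*0 + 3)/7 = 2/7 + (0 + 3)/7 = 2/7 + (⅐)*3 = 2/7 + 3/7 = 5/7 ≈ 0.71429)
O = 3249/4900 (O = (⅒ + 5/7)² = (57/70)² = 3249/4900 ≈ 0.66306)
c/O = -56646/3249/4900 = -56646*4900/3249 = -30840600/361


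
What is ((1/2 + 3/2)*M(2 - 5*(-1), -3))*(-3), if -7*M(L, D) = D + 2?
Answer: -6/7 ≈ -0.85714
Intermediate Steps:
M(L, D) = -2/7 - D/7 (M(L, D) = -(D + 2)/7 = -(2 + D)/7 = -2/7 - D/7)
((1/2 + 3/2)*M(2 - 5*(-1), -3))*(-3) = ((1/2 + 3/2)*(-2/7 - ⅐*(-3)))*(-3) = ((1*(½) + 3*(½))*(-2/7 + 3/7))*(-3) = ((½ + 3/2)*(⅐))*(-3) = (2*(⅐))*(-3) = (2/7)*(-3) = -6/7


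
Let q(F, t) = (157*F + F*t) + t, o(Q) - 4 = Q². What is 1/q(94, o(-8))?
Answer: 1/21218 ≈ 4.7130e-5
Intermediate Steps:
o(Q) = 4 + Q²
q(F, t) = t + 157*F + F*t
1/q(94, o(-8)) = 1/((4 + (-8)²) + 157*94 + 94*(4 + (-8)²)) = 1/((4 + 64) + 14758 + 94*(4 + 64)) = 1/(68 + 14758 + 94*68) = 1/(68 + 14758 + 6392) = 1/21218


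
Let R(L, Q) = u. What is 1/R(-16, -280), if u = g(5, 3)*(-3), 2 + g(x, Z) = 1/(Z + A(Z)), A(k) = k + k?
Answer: 3/17 ≈ 0.17647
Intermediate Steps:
A(k) = 2*k
g(x, Z) = -2 + 1/(3*Z) (g(x, Z) = -2 + 1/(Z + 2*Z) = -2 + 1/(3*Z))
u = 17/3 (u = (-2 + (⅓)/3)*(-3) = (-2 + (⅓)*(⅓))*(-3) = (-2 + ⅑)*(-3) = -17/9*(-3) = 17/3 ≈ 5.6667)
R(L, Q) = 17/3
1/R(-16, -280) = 1/(17/3) = 3/17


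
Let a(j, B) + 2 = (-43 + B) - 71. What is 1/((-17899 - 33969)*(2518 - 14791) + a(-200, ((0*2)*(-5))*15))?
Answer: 1/636575848 ≈ 1.5709e-9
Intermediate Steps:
a(j, B) = -116 + B (a(j, B) = -2 + ((-43 + B) - 71) = -2 + (-114 + B) = -116 + B)
1/((-17899 - 33969)*(2518 - 14791) + a(-200, ((0*2)*(-5))*15)) = 1/((-17899 - 33969)*(2518 - 14791) + (-116 + ((0*2)*(-5))*15)) = 1/(-51868*(-12273) + (-116 + (0*(-5))*15)) = 1/(636575964 + (-116 + 0*15)) = 1/(636575964 + (-116 + 0)) = 1/(636575964 - 116) = 1/636575848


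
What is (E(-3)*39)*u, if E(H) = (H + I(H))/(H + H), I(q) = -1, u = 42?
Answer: 1092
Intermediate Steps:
E(H) = (-1 + H)/(2*H) (E(H) = (H - 1)/(H + H) = (-1 + H)/((2*H)) = (-1 + H)*(1/(2*H)) = (-1 + H)/(2*H))
(E(-3)*39)*u = (((½)*(-1 - 3)/(-3))*39)*42 = (((½)*(-⅓)*(-4))*39)*42 = ((⅔)*39)*42 = 26*42 = 1092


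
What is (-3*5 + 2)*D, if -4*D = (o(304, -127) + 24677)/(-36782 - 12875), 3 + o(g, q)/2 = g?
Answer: -19331/11684 ≈ -1.6545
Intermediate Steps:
o(g, q) = -6 + 2*g
D = 1487/11684 (D = -((-6 + 2*304) + 24677)/(4*(-36782 - 12875)) = -((-6 + 608) + 24677)/(4*(-49657)) = -(602 + 24677)*(-1)/(4*49657) = -25279*(-1)/(4*49657) = -¼*(-1487/2921) = 1487/11684 ≈ 0.12727)
(-3*5 + 2)*D = (-3*5 + 2)*(1487/11684) = (-15 + 2)*(1487/11684) = -13*1487/11684 = -19331/11684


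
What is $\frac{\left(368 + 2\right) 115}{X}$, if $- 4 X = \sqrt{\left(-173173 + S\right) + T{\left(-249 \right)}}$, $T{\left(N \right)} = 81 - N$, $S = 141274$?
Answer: $\frac{170200 i \sqrt{31569}}{31569} \approx 957.92 i$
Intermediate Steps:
$X = - \frac{i \sqrt{31569}}{4}$ ($X = - \frac{\sqrt{\left(-173173 + 141274\right) + \left(81 - -249\right)}}{4} = - \frac{\sqrt{-31899 + \left(81 + 249\right)}}{4} = - \frac{\sqrt{-31899 + 330}}{4} = - \frac{\sqrt{-31569}}{4} = - \frac{i \sqrt{31569}}{4} \approx - 44.419 i$)
$\frac{\left(368 + 2\right) 115}{X} = \frac{\left(368 + 2\right) 115}{\left(- \frac{1}{4}\right) i \sqrt{31569}} = 370 \cdot 115 \frac{4 i \sqrt{31569}}{31569} = 42550 \frac{4 i \sqrt{31569}}{31569} = \frac{170200 i \sqrt{31569}}{31569}$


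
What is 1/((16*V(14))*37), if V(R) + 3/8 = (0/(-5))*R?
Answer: -1/222 ≈ -0.0045045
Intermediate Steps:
V(R) = -3/8 (V(R) = -3/8 + (0/(-5))*R = -3/8 + (0*(-⅕))*R = -3/8 + 0*R = -3/8 + 0 = -3/8)
1/((16*V(14))*37) = 1/((16*(-3/8))*37) = 1/(-6*37) = 1/(-222) = -1/222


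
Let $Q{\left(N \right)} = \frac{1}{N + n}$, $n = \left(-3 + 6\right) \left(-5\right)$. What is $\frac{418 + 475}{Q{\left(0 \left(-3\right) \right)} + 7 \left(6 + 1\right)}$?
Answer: $\frac{13395}{734} \approx 18.249$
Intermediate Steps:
$n = -15$ ($n = 3 \left(-5\right) = -15$)
$Q{\left(N \right)} = \frac{1}{-15 + N}$ ($Q{\left(N \right)} = \frac{1}{N - 15} = \frac{1}{-15 + N}$)
$\frac{418 + 475}{Q{\left(0 \left(-3\right) \right)} + 7 \left(6 + 1\right)} = \frac{418 + 475}{\frac{1}{-15 + 0 \left(-3\right)} + 7 \left(6 + 1\right)} = \frac{893}{\frac{1}{-15 + 0} + 7 \cdot 7} = \frac{893}{\frac{1}{-15} + 49} = \frac{893}{- \frac{1}{15} + 49} = \frac{893}{\frac{734}{15}} = 893 \cdot \frac{15}{734} = \frac{13395}{734}$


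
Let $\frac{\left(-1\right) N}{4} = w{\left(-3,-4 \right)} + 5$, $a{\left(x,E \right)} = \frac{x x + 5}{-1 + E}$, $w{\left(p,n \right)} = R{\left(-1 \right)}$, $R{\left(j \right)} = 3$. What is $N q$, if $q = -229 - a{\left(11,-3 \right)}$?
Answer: $6320$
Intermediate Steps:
$w{\left(p,n \right)} = 3$
$a{\left(x,E \right)} = \frac{5 + x^{2}}{-1 + E}$ ($a{\left(x,E \right)} = \frac{x^{2} + 5}{-1 + E} = \frac{5 + x^{2}}{-1 + E}$)
$N = -32$ ($N = - 4 \left(3 + 5\right) = \left(-4\right) 8 = -32$)
$q = - \frac{395}{2}$ ($q = -229 - \frac{5 + 11^{2}}{-1 - 3} = -229 - \frac{5 + 121}{-4} = -229 - \left(- \frac{1}{4}\right) 126 = -229 - - \frac{63}{2} = -229 + \frac{63}{2} = - \frac{395}{2} \approx -197.5$)
$N q = \left(-32\right) \left(- \frac{395}{2}\right) = 6320$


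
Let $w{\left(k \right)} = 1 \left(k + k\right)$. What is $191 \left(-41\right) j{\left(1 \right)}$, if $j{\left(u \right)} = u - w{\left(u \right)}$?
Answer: $7831$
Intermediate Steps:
$w{\left(k \right)} = 2 k$ ($w{\left(k \right)} = 1 \cdot 2 k = 2 k$)
$j{\left(u \right)} = - u$ ($j{\left(u \right)} = u - 2 u = - u$)
$191 \left(-41\right) j{\left(1 \right)} = 191 \left(-41\right) \left(\left(-1\right) 1\right) = \left(-7831\right) \left(-1\right) = 7831$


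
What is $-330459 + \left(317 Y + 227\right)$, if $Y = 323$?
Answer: $-227841$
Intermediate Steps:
$-330459 + \left(317 Y + 227\right) = -330459 + \left(317 \cdot 323 + 227\right) = -330459 + \left(102391 + 227\right) = -330459 + 102618 = -227841$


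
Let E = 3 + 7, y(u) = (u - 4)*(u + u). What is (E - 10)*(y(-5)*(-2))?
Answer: 0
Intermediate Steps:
y(u) = 2*u*(-4 + u) (y(u) = (-4 + u)*(2*u) = 2*u*(-4 + u))
E = 10
(E - 10)*(y(-5)*(-2)) = (10 - 10)*((2*(-5)*(-4 - 5))*(-2)) = 0*((2*(-5)*(-9))*(-2)) = 0*(90*(-2)) = 0*(-180) = 0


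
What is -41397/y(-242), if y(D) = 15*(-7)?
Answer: 13799/35 ≈ 394.26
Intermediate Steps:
y(D) = -105
-41397/y(-242) = -41397/(-105) = -41397*(-1/105) = 13799/35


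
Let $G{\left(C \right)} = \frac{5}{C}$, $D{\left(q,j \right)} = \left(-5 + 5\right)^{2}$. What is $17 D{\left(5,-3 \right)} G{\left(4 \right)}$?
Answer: $0$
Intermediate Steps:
$D{\left(q,j \right)} = 0$ ($D{\left(q,j \right)} = 0^{2} = 0$)
$17 D{\left(5,-3 \right)} G{\left(4 \right)} = 17 \cdot 0 \cdot \frac{5}{4} = 0 \cdot 5 \cdot \frac{1}{4} = 0 \cdot \frac{5}{4} = 0$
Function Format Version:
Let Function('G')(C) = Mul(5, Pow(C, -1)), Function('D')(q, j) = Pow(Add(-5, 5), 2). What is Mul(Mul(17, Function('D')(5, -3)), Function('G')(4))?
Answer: 0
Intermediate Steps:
Function('D')(q, j) = 0 (Function('D')(q, j) = Pow(0, 2) = 0)
Mul(Mul(17, Function('D')(5, -3)), Function('G')(4)) = Mul(Mul(17, 0), Mul(5, Pow(4, -1))) = Mul(0, Mul(5, Rational(1, 4))) = Mul(0, Rational(5, 4)) = 0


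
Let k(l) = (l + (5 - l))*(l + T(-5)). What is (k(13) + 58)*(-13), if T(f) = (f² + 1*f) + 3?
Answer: -3094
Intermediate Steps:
T(f) = 3 + f + f² (T(f) = (f² + f) + 3 = (f + f²) + 3 = 3 + f + f²)
k(l) = 115 + 5*l (k(l) = (l + (5 - l))*(l + (3 - 5 + (-5)²)) = 5*(l + (3 - 5 + 25)) = 5*(l + 23) = 5*(23 + l) = 115 + 5*l)
(k(13) + 58)*(-13) = ((115 + 5*13) + 58)*(-13) = ((115 + 65) + 58)*(-13) = (180 + 58)*(-13) = 238*(-13) = -3094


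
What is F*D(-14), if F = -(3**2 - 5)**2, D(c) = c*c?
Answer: -3136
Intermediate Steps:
D(c) = c**2
F = -16 (F = -(9 - 5)**2 = -1*4**2 = -1*16 = -16)
F*D(-14) = -16*(-14)**2 = -16*196 = -3136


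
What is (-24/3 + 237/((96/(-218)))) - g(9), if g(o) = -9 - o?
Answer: -8451/16 ≈ -528.19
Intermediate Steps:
(-24/3 + 237/((96/(-218)))) - g(9) = (-24/3 + 237/((96/(-218)))) - (-9 - 1*9) = (-24*1/3 + 237/((96*(-1/218)))) - (-9 - 9) = (-8 + 237/(-48/109)) - 1*(-18) = (-8 + 237*(-109/48)) + 18 = (-8 - 8611/16) + 18 = -8739/16 + 18 = -8451/16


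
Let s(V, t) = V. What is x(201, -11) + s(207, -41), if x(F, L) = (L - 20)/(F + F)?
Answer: 83183/402 ≈ 206.92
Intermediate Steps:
x(F, L) = (-20 + L)/(2*F) (x(F, L) = (-20 + L)/((2*F)) = (-20 + L)*(1/(2*F)) = (-20 + L)/(2*F))
x(201, -11) + s(207, -41) = (½)*(-20 - 11)/201 + 207 = (½)*(1/201)*(-31) + 207 = -31/402 + 207 = 83183/402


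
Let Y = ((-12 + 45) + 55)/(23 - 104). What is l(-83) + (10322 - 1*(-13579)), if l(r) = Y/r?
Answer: 160686511/6723 ≈ 23901.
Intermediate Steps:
Y = -88/81 (Y = (33 + 55)/(-81) = 88*(-1/81) = -88/81 ≈ -1.0864)
l(r) = -88/(81*r)
l(-83) + (10322 - 1*(-13579)) = -88/81/(-83) + (10322 - 1*(-13579)) = -88/81*(-1/83) + (10322 + 13579) = 88/6723 + 23901 = 160686511/6723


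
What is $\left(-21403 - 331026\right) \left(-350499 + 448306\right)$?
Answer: $-34470023203$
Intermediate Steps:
$\left(-21403 - 331026\right) \left(-350499 + 448306\right) = \left(-352429\right) 97807 = -34470023203$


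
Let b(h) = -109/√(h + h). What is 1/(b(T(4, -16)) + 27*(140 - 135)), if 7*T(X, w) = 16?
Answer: 4320/500033 + 436*√14/500033 ≈ 0.011902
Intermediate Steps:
T(X, w) = 16/7 (T(X, w) = (⅐)*16 = 16/7)
b(h) = -109*√2/(2*√h)
1/(b(T(4, -16)) + 27*(140 - 135)) = 1/(-109*√2/(2*√(16/7)) + 27*(140 - 135)) = 1/(-109*√2*√7/4/2 + 27*5) = 1/(-109*√14/8 + 135) = 1/(135 - 109*√14/8)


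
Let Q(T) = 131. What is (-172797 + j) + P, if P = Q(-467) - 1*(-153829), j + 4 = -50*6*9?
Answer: -21541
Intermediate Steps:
j = -2704 (j = -4 - 50*6*9 = -4 - 300*9 = -4 - 2700 = -2704)
P = 153960 (P = 131 - 1*(-153829) = 131 + 153829 = 153960)
(-172797 + j) + P = (-172797 - 2704) + 153960 = -175501 + 153960 = -21541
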